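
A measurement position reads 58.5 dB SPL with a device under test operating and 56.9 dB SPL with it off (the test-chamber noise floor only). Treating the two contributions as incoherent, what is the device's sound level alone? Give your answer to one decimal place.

Subtract intensities: L_src = 10·log₁₀(10^(L_total/10) − 10^(L_bg/10)).
L_src = 10·log₁₀(10^(58.5/10) − 10^(56.9/10)) = 10·log₁₀(218200) = 53.4 dB SPL.

53.4 dB SPL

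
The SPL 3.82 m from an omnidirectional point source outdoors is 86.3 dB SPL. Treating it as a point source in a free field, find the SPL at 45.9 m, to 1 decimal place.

Free-field point source: level drops by 20·log₁₀ of the distance ratio.
ΔL = −20·log₁₀(45.9/3.82) = -21.59 dB, so L₂ = 86.3 + (-21.59) = 64.7 dB SPL.

64.7 dB SPL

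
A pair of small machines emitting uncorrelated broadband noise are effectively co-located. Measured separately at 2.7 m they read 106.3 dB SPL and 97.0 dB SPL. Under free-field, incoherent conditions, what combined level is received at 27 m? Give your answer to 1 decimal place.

86.8 dB SPL

Combined at 2.7 m: 10·log₁₀(10^(106.3/10)+10^(97.0/10)) = 106.78 dB SPL.
Then apply −20·log₁₀(27/2.7) = -20.00 dB → 86.8 dB SPL.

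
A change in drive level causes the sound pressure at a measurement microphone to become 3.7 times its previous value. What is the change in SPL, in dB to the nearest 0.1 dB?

SPL change from a pressure ratio uses the 20·log₁₀ form:
20·log₁₀(3.7) = 11.4 dB.

11.4 dB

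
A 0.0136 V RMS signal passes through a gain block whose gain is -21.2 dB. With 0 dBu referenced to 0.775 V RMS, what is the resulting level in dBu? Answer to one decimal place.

-56.3 dBu

Input level: 20·log₁₀(0.0136/0.775) = -35.12 dBu.
Output: -35.12 − 21.2 = -56.3 dBu.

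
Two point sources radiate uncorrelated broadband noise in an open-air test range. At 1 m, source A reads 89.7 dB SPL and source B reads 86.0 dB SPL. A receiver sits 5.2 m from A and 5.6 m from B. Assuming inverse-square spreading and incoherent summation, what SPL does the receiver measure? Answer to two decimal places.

At the listener: L_A = 89.7 − 20·log₁₀(5.2) = 75.380 dB; L_B = 86.0 − 20·log₁₀(5.6) = 71.036 dB.
Combined: 10·log₁₀(10^(75.380/10)+10^(71.036/10)) = 76.74 dB SPL.

76.74 dB SPL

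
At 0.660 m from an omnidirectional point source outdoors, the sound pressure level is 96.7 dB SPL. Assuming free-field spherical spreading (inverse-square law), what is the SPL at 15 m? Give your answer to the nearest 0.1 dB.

For a point source in a free field, ΔL = −20·log₁₀(d₂/d₁).
ΔL = −20·log₁₀(15/0.660) = -27.13 dB, so L₂ = 96.7 + (-27.13) = 69.6 dB SPL.

69.6 dB SPL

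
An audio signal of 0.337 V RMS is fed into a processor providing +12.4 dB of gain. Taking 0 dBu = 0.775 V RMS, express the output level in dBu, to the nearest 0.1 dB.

+5.2 dBu

Input level: 20·log₁₀(0.337/0.775) = -7.23 dBu.
Output: -7.23 + 12.4 = +5.2 dBu.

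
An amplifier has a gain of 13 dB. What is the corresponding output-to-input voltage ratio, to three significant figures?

4.47

Voltage ratio = 10^(dB/20).
10^(13/20) = 10^(0.6500) = 4.47.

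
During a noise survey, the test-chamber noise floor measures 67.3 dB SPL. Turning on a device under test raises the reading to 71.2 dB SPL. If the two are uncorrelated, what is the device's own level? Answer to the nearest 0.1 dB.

Remove the background by subtracting linear intensities:
L_src = 10·log₁₀(10^(71.2/10) − 10^(67.3/10)) = 10·log₁₀(7812000) = 68.9 dB SPL.

68.9 dB SPL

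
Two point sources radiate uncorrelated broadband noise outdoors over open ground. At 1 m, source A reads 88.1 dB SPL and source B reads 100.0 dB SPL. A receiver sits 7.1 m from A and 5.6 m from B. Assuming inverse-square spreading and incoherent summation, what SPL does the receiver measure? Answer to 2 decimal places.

At the listener: L_A = 88.1 − 20·log₁₀(7.1) = 71.075 dB; L_B = 100.0 − 20·log₁₀(5.6) = 85.036 dB.
Combined: 10·log₁₀(10^(71.075/10)+10^(85.036/10)) = 85.21 dB SPL.

85.21 dB SPL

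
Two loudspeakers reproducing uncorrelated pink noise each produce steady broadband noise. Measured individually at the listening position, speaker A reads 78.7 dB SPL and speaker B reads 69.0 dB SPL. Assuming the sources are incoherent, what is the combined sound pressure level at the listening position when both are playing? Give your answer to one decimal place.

79.1 dB SPL

Add the sources as powers (linear), then convert back to dB:
L_total = 10·log₁₀(10^(78.7/10) + 10^(69.0/10)) = 10·log₁₀(82070000) = 79.1 dB SPL.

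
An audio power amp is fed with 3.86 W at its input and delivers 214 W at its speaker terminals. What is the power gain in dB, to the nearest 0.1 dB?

For a power ratio, dB = 10·log₁₀(P₂/P₁).
10·log₁₀(214/3.86) = 10·log₁₀(55.44) = 17.4 dB.

17.4 dB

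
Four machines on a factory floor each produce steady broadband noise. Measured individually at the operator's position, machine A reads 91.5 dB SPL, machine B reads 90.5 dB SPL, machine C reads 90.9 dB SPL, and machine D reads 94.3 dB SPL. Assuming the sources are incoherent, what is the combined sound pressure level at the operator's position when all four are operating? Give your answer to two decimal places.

Uncorrelated sources add in intensity (power), not in dB.
L_total = 10·log₁₀(10^(91.5/10) + 10^(90.5/10) + 10^(90.9/10) + 10^(94.3/10)) = 10·log₁₀(6456000000) = 98.10 dB SPL.

98.10 dB SPL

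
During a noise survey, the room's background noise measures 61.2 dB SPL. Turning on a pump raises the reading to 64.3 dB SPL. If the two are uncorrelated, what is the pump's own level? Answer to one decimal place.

Background correction is a power subtraction:
L_src = 10·log₁₀(10^(64.3/10) − 10^(61.2/10)) = 10·log₁₀(1373000) = 61.4 dB SPL.

61.4 dB SPL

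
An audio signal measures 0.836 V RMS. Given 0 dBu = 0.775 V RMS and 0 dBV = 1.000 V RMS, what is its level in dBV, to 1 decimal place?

-1.6 dBV

dBV = 20·log₁₀(V / 1.000 V).
20·log₁₀(0.836/1.000) = -1.6 dBV.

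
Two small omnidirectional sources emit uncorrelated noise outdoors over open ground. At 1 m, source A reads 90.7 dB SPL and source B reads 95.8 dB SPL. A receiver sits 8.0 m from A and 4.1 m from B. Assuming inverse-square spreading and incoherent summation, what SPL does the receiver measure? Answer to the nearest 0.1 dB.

At the listener: L_A = 90.7 − 20·log₁₀(8.0) = 72.64 dB; L_B = 95.8 − 20·log₁₀(4.1) = 83.54 dB.
Combined: 10·log₁₀(10^(72.64/10)+10^(83.54/10)) = 83.9 dB SPL.

83.9 dB SPL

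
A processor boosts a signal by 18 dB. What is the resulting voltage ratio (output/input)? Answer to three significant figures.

Voltage ratio = 10^(dB/20).
10^(18/20) = 10^(0.9000) = 7.94.

7.94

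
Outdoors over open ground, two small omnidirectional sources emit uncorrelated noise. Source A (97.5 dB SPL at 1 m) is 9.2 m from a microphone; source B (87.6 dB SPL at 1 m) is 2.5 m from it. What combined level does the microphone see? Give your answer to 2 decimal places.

82.00 dB SPL

At the listener: L_A = 97.5 − 20·log₁₀(9.2) = 78.224 dB; L_B = 87.6 − 20·log₁₀(2.5) = 79.641 dB.
Combined: 10·log₁₀(10^(78.224/10)+10^(79.641/10)) = 82.00 dB SPL.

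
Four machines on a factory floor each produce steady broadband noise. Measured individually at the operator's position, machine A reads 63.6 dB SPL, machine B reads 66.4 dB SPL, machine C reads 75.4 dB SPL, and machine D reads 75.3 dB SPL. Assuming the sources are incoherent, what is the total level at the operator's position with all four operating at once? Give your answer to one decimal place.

Add the sources as powers (linear), then convert back to dB:
L_total = 10·log₁₀(10^(63.6/10) + 10^(66.4/10) + 10^(75.4/10) + 10^(75.3/10)) = 10·log₁₀(75210000) = 78.8 dB SPL.

78.8 dB SPL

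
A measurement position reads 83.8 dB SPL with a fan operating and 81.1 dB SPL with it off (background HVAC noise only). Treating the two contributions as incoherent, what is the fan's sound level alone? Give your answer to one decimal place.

80.5 dB SPL

Subtract intensities: L_src = 10·log₁₀(10^(L_total/10) − 10^(L_bg/10)).
L_src = 10·log₁₀(10^(83.8/10) − 10^(81.1/10)) = 10·log₁₀(111100000) = 80.5 dB SPL.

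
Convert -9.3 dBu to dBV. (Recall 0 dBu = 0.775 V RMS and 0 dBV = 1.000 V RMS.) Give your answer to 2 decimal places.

The offset between the scales is 20·log₁₀(0.775/1.000) = −2.214 dB.
So dBV = -9.3 − 2.214 = -11.51 dBV.

-11.51 dBV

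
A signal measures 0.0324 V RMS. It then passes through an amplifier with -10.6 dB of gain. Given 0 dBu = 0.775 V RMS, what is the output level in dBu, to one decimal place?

Input level: 20·log₁₀(0.0324/0.775) = -27.58 dBu.
Output: -27.58 − 10.6 = -38.2 dBu.

-38.2 dBu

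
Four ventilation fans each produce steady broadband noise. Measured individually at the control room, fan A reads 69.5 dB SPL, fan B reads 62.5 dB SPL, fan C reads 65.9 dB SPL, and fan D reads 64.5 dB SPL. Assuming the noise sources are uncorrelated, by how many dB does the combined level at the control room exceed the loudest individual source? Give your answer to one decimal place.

Incoherent sources sum as intensities:
L_total = 10·log₁₀(10^(69.5/10) + 10^(62.5/10) + 10^(65.9/10) + 10^(64.5/10)) = 72.41 dB SPL.
Excess over the loudest (69.5 dB): 72.41 − 69.5 = 2.9 dB.

2.9 dB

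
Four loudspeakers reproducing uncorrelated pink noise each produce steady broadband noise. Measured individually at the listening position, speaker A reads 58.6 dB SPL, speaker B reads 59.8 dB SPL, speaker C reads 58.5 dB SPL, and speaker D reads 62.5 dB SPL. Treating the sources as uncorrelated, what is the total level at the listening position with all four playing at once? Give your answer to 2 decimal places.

66.20 dB SPL

Incoherent sources sum as intensities:
L_total = 10·log₁₀(10^(58.6/10) + 10^(59.8/10) + 10^(58.5/10) + 10^(62.5/10)) = 10·log₁₀(4166000) = 66.20 dB SPL.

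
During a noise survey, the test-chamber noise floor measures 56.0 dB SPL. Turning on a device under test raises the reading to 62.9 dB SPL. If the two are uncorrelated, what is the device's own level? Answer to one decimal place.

61.9 dB SPL

Subtract intensities: L_src = 10·log₁₀(10^(L_total/10) − 10^(L_bg/10)).
L_src = 10·log₁₀(10^(62.9/10) − 10^(56.0/10)) = 10·log₁₀(1552000) = 61.9 dB SPL.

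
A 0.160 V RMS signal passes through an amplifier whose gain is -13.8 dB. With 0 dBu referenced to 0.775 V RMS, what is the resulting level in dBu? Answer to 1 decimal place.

-27.5 dBu

Input level: 20·log₁₀(0.160/0.775) = -13.70 dBu.
Output: -13.70 − 13.8 = -27.5 dBu.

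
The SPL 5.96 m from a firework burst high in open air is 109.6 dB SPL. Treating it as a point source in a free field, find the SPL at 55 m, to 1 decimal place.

90.3 dB SPL

Free-field point source: level drops by 20·log₁₀ of the distance ratio.
ΔL = −20·log₁₀(55/5.96) = -19.30 dB, so L₂ = 109.6 + (-19.30) = 90.3 dB SPL.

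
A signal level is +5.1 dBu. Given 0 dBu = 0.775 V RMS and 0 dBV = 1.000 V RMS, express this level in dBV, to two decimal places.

+2.89 dBV

The offset between the scales is 20·log₁₀(0.775/1.000) = −2.214 dB.
So dBV = +5.1 − 2.214 = +2.89 dBV.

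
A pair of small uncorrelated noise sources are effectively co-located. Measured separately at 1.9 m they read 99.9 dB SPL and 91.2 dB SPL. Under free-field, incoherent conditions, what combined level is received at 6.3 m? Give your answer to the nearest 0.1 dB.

90.0 dB SPL

Combined at 1.9 m: 10·log₁₀(10^(99.9/10)+10^(91.2/10)) = 100.45 dB SPL.
Then apply −20·log₁₀(6.3/1.9) = -10.41 dB → 90.0 dB SPL.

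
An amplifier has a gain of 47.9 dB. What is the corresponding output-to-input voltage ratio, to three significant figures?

Voltage ratio = 10^(dB/20).
10^(47.9/20) = 10^(2.395) = 248.

248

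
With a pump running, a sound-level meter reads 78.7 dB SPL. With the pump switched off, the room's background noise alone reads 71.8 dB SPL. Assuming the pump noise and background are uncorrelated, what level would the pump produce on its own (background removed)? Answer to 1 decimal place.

Background correction is a power subtraction:
L_src = 10·log₁₀(10^(78.7/10) − 10^(71.8/10)) = 10·log₁₀(59000000) = 77.7 dB SPL.

77.7 dB SPL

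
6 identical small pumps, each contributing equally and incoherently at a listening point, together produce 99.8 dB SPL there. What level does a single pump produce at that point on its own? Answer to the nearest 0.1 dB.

6 equal incoherent sources add 10·log₁₀(6) = 7.78 dB over one source.
L_one = 99.8 − 7.78 = 92.0 dB SPL.

92.0 dB SPL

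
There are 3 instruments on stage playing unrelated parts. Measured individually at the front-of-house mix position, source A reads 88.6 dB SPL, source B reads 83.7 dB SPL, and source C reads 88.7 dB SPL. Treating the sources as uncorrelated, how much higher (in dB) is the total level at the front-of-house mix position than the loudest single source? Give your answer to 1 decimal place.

3.6 dB

Uncorrelated sources add in intensity (power), not in dB.
L_total = 10·log₁₀(10^(88.6/10) + 10^(83.7/10) + 10^(88.7/10)) = 92.30 dB SPL.
Excess over the loudest (88.7 dB): 92.30 − 88.7 = 3.6 dB.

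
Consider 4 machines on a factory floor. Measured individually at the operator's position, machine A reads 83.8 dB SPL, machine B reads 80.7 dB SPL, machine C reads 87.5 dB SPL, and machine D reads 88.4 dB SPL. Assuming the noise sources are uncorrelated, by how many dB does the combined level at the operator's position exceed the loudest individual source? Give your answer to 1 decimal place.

Uncorrelated sources add in intensity (power), not in dB.
L_total = 10·log₁₀(10^(83.8/10) + 10^(80.7/10) + 10^(87.5/10) + 10^(88.4/10)) = 92.07 dB SPL.
Excess over the loudest (88.4 dB): 92.07 − 88.4 = 3.7 dB.

3.7 dB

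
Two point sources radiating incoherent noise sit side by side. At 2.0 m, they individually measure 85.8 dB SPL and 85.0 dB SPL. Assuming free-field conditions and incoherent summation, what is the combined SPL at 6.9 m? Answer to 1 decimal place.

Combined at 2.0 m: 10·log₁₀(10^(85.8/10)+10^(85.0/10)) = 88.43 dB SPL.
Then apply −20·log₁₀(6.9/2.0) = -10.76 dB → 77.7 dB SPL.

77.7 dB SPL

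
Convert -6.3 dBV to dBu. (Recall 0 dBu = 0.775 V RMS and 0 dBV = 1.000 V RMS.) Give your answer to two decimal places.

-4.09 dBu

The offset between the scales is 20·log₁₀(0.775/1.000) = −2.214 dB.
So dBu = -6.3 + 2.214 = -4.09 dBu.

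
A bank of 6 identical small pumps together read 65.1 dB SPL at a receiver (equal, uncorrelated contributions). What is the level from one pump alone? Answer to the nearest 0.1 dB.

6 equal incoherent sources add 10·log₁₀(6) = 7.78 dB over one source.
L_one = 65.1 − 7.78 = 57.3 dB SPL.

57.3 dB SPL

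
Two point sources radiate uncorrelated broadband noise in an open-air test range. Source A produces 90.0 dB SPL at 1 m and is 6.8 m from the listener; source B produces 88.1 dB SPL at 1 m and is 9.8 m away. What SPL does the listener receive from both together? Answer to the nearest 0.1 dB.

At the listener: L_A = 90.0 − 20·log₁₀(6.8) = 73.35 dB; L_B = 88.1 − 20·log₁₀(9.8) = 68.28 dB.
Combined: 10·log₁₀(10^(73.35/10)+10^(68.28/10)) = 74.5 dB SPL.

74.5 dB SPL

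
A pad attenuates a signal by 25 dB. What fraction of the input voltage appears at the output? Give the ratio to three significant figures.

Voltage ratio = 10^(dB/20).
10^(-25/20) = 10^(-1.250) = 0.0562.

0.0562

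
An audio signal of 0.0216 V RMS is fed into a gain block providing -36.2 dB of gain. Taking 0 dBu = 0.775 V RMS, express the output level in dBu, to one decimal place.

Input level: 20·log₁₀(0.0216/0.775) = -31.10 dBu.
Output: -31.10 − 36.2 = -67.3 dBu.

-67.3 dBu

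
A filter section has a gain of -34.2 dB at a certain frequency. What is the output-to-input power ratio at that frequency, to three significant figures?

0.000380

Power ratio = 10^(dB/10).
10^(-34.2/10) = 10^(-3.420) = 0.000380.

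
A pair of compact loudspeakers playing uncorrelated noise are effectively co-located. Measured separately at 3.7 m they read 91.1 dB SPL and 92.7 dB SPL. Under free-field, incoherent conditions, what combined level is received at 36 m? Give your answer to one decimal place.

Combined at 3.7 m: 10·log₁₀(10^(91.1/10)+10^(92.7/10)) = 94.98 dB SPL.
Then apply −20·log₁₀(36/3.7) = -19.76 dB → 75.2 dB SPL.

75.2 dB SPL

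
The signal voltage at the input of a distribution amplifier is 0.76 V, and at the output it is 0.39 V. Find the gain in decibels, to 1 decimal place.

-5.8 dB

Voltage ratio → dB uses the 20·log₁₀ form:
20·log₁₀(0.39/0.76) = 20·log₁₀(0.5132) = -5.8 dB.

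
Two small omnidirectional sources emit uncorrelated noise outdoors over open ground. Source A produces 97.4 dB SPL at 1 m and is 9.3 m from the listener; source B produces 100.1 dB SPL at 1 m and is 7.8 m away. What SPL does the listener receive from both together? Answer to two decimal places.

83.65 dB SPL

At the listener: L_A = 97.4 − 20·log₁₀(9.3) = 78.030 dB; L_B = 100.1 − 20·log₁₀(7.8) = 82.258 dB.
Combined: 10·log₁₀(10^(78.030/10)+10^(82.258/10)) = 83.65 dB SPL.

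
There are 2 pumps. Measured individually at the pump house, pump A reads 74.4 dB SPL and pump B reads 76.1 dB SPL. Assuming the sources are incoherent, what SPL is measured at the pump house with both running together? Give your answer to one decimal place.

78.3 dB SPL

Incoherent sources sum as intensities:
L_total = 10·log₁₀(10^(74.4/10) + 10^(76.1/10)) = 10·log₁₀(68280000) = 78.3 dB SPL.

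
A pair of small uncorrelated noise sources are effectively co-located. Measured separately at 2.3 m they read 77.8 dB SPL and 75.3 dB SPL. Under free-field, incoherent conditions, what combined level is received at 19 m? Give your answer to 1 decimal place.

61.4 dB SPL

Combined at 2.3 m: 10·log₁₀(10^(77.8/10)+10^(75.3/10)) = 79.74 dB SPL.
Then apply −20·log₁₀(19/2.3) = -18.34 dB → 61.4 dB SPL.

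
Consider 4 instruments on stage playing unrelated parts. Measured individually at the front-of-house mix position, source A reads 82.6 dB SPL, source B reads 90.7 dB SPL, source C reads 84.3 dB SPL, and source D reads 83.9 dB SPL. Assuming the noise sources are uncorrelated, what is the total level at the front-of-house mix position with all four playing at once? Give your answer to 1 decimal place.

Incoherent sources sum as intensities:
L_total = 10·log₁₀(10^(82.6/10) + 10^(90.7/10) + 10^(84.3/10) + 10^(83.9/10)) = 10·log₁₀(1871000000) = 92.7 dB SPL.

92.7 dB SPL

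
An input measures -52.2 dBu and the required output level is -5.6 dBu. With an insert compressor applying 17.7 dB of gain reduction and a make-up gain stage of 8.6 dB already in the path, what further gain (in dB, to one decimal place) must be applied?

55.7 dB

The required make-up gain is the shortfall in the dB sum.
G = -5.6 − (-52.2) + 17.7 − 8.6 = 55.7 dB.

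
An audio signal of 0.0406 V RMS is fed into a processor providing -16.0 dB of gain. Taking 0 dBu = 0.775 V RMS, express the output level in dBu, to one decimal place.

-41.6 dBu

Input level: 20·log₁₀(0.0406/0.775) = -25.62 dBu.
Output: -25.62 − 16.0 = -41.6 dBu.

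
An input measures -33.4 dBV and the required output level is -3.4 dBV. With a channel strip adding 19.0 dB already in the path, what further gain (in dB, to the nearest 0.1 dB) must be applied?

11.0 dB

The required make-up gain is the shortfall in the dB sum.
G = -3.4 − (-33.4) − 19.0 = 11.0 dB.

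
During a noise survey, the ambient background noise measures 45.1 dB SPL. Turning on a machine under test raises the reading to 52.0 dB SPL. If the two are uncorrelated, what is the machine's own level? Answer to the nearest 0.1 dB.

Background correction is a power subtraction:
L_src = 10·log₁₀(10^(52.0/10) − 10^(45.1/10)) = 10·log₁₀(126100) = 51.0 dB SPL.

51.0 dB SPL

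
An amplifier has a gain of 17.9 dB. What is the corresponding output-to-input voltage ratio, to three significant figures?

7.85

Voltage ratio = 10^(dB/20).
10^(17.9/20) = 10^(0.8950) = 7.85.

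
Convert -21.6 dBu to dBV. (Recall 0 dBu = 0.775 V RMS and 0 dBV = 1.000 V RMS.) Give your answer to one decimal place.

The offset between the scales is 20·log₁₀(0.775/1.000) = −2.214 dB.
So dBV = -21.6 − 2.214 = -23.8 dBV.

-23.8 dBV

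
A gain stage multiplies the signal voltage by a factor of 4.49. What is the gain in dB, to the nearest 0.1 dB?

13.0 dB

Voltage is an amplitude quantity, so gain = 20·log₁₀(V_out/V_in).
20·log₁₀(4.49) = 13.0 dB.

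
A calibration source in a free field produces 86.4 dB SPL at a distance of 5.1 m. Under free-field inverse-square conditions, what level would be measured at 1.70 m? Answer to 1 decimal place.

For a point source in a free field, ΔL = −20·log₁₀(d₂/d₁).
ΔL = −20·log₁₀(1.70/5.1) = 9.54 dB, so L₂ = 86.4 + (9.54) = 95.9 dB SPL.

95.9 dB SPL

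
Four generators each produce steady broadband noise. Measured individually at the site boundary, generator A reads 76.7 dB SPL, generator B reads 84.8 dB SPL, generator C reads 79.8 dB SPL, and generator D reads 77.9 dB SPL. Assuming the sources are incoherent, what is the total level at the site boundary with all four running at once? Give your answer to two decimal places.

87.04 dB SPL

Uncorrelated sources add in intensity (power), not in dB.
L_total = 10·log₁₀(10^(76.7/10) + 10^(84.8/10) + 10^(79.8/10) + 10^(77.9/10)) = 10·log₁₀(505900000) = 87.04 dB SPL.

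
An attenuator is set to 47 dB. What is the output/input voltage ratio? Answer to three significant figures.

Voltage ratio = 10^(dB/20).
10^(-47/20) = 10^(-2.350) = 0.00447.

0.00447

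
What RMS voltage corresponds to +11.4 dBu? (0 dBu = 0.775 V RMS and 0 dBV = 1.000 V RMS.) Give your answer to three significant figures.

V = 0.775 V × 10^(+11.4/20).
= 0.775 × 3.715 = 2.88 V.

2.88 V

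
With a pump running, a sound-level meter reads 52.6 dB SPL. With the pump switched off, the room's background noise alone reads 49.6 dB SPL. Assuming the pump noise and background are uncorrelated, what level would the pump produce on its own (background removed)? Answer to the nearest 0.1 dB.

49.6 dB SPL

Background correction is a power subtraction:
L_src = 10·log₁₀(10^(52.6/10) − 10^(49.6/10)) = 10·log₁₀(90770) = 49.6 dB SPL.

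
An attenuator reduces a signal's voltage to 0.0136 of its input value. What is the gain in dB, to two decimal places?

-37.33 dB

For a voltage ratio, dB = 20·log₁₀(V₂/V₁).
20·log₁₀(0.0136) = -37.33 dB.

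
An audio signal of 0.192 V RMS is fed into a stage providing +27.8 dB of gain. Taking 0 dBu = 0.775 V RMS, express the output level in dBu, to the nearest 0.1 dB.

+15.7 dBu

Input level: 20·log₁₀(0.192/0.775) = -12.12 dBu.
Output: -12.12 + 27.8 = +15.7 dBu.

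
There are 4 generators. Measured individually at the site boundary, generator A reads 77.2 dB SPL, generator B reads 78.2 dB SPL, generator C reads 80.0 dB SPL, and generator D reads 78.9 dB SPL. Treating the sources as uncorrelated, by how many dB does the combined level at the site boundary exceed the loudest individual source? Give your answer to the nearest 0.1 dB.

4.7 dB

Uncorrelated sources add in intensity (power), not in dB.
L_total = 10·log₁₀(10^(77.2/10) + 10^(78.2/10) + 10^(80.0/10) + 10^(78.9/10)) = 84.72 dB SPL.
Excess over the loudest (80.0 dB): 84.72 − 80.0 = 4.7 dB.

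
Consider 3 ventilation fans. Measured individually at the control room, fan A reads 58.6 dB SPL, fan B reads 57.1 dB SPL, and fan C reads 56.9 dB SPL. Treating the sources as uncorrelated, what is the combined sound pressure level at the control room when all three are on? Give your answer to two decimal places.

62.37 dB SPL

Uncorrelated sources add in intensity (power), not in dB.
L_total = 10·log₁₀(10^(58.6/10) + 10^(57.1/10) + 10^(56.9/10)) = 10·log₁₀(1727000) = 62.37 dB SPL.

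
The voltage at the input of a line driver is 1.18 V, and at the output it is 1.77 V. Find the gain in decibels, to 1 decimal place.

For a voltage ratio, dB = 20·log₁₀(V₂/V₁).
20·log₁₀(1.77/1.18) = 20·log₁₀(1.500) = 3.5 dB.

3.5 dB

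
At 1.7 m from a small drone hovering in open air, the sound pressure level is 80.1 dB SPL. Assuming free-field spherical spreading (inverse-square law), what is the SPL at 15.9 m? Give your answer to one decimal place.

60.7 dB SPL

Inverse-square spreading gives ΔL = −20·log₁₀(d₂/d₁).
ΔL = −20·log₁₀(15.9/1.7) = -19.42 dB, so L₂ = 80.1 + (-19.42) = 60.7 dB SPL.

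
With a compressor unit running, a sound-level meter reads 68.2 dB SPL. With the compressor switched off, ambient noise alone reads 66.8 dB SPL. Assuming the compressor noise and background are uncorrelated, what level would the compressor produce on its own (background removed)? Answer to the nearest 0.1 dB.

62.6 dB SPL

Background correction is a power subtraction:
L_src = 10·log₁₀(10^(68.2/10) − 10^(66.8/10)) = 10·log₁₀(1821000) = 62.6 dB SPL.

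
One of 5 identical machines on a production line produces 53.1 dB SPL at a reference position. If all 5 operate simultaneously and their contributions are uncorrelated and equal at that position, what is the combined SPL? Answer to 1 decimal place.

60.1 dB SPL

5 equal incoherent sources raise the level by 10·log₁₀(5) = 6.99 dB.
L_total = 53.1 + 6.99 = 60.1 dB SPL.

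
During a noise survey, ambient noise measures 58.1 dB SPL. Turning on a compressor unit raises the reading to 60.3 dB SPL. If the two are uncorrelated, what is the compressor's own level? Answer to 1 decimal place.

56.3 dB SPL

Remove the background by subtracting linear intensities:
L_src = 10·log₁₀(10^(60.3/10) − 10^(58.1/10)) = 10·log₁₀(425900) = 56.3 dB SPL.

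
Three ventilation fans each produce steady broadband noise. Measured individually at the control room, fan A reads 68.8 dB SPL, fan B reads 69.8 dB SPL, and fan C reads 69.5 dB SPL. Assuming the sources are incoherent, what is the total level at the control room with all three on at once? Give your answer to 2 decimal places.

74.16 dB SPL

Add the sources as powers (linear), then convert back to dB:
L_total = 10·log₁₀(10^(68.8/10) + 10^(69.8/10) + 10^(69.5/10)) = 10·log₁₀(26050000) = 74.16 dB SPL.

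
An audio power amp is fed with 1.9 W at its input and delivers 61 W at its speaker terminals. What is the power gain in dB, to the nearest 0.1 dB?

Power is a power quantity, so gain = 10·log₁₀(P_out/P_in).
10·log₁₀(61/1.9) = 10·log₁₀(32.11) = 15.1 dB.

15.1 dB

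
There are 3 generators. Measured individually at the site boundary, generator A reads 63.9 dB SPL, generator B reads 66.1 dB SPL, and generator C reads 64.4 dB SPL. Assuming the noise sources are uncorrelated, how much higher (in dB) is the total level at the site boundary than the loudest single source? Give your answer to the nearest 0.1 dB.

3.6 dB

Add the sources as powers (linear), then convert back to dB:
L_total = 10·log₁₀(10^(63.9/10) + 10^(66.1/10) + 10^(64.4/10)) = 69.68 dB SPL.
Excess over the loudest (66.1 dB): 69.68 − 66.1 = 3.6 dB.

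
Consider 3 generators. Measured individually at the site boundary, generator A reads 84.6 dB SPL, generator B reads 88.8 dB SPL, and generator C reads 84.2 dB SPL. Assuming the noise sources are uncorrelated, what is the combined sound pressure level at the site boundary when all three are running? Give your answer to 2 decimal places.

91.17 dB SPL

Add the sources as powers (linear), then convert back to dB:
L_total = 10·log₁₀(10^(84.6/10) + 10^(88.8/10) + 10^(84.2/10)) = 10·log₁₀(1310000000) = 91.17 dB SPL.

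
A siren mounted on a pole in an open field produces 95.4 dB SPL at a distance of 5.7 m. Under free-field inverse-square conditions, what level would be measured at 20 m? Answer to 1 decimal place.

For a point source in a free field, ΔL = −20·log₁₀(d₂/d₁).
ΔL = −20·log₁₀(20/5.7) = -10.90 dB, so L₂ = 95.4 + (-10.90) = 84.5 dB SPL.

84.5 dB SPL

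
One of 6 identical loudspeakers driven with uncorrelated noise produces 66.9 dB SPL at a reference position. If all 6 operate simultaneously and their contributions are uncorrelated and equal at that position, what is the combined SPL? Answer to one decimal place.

6 equal incoherent sources raise the level by 10·log₁₀(6) = 7.78 dB.
L_total = 66.9 + 7.78 = 74.7 dB SPL.

74.7 dB SPL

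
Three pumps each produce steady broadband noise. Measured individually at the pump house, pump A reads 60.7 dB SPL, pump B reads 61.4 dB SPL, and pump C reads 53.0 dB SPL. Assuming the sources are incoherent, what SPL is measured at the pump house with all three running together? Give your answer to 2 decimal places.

Incoherent sources sum as intensities:
L_total = 10·log₁₀(10^(60.7/10) + 10^(61.4/10) + 10^(53.0/10)) = 10·log₁₀(2755000) = 64.40 dB SPL.

64.40 dB SPL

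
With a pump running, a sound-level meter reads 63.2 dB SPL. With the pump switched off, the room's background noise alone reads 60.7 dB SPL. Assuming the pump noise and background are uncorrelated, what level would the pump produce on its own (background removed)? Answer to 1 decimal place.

59.6 dB SPL

Subtract intensities: L_src = 10·log₁₀(10^(L_total/10) − 10^(L_bg/10)).
L_src = 10·log₁₀(10^(63.2/10) − 10^(60.7/10)) = 10·log₁₀(914400) = 59.6 dB SPL.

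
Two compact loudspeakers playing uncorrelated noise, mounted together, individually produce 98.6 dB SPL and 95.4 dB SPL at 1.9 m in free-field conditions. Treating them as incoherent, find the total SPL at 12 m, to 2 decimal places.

Combined at 1.9 m: 10·log₁₀(10^(98.6/10)+10^(95.4/10)) = 100.299 dB SPL.
Then apply −20·log₁₀(12/1.9) = -16.009 dB → 84.29 dB SPL.

84.29 dB SPL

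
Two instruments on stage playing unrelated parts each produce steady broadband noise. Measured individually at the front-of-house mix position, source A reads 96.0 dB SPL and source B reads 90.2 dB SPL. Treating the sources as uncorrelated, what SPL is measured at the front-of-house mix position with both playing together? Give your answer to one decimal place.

97.0 dB SPL

Add the sources as powers (linear), then convert back to dB:
L_total = 10·log₁₀(10^(96.0/10) + 10^(90.2/10)) = 10·log₁₀(5028000000) = 97.0 dB SPL.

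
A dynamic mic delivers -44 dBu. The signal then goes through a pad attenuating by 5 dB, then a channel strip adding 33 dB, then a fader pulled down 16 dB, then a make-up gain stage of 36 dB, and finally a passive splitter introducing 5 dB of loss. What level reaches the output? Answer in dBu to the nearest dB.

-1 dBu

In dB, series stages simply add:
-44 − 5 + 33 − 16 + 36 − 5 = -1 dBu.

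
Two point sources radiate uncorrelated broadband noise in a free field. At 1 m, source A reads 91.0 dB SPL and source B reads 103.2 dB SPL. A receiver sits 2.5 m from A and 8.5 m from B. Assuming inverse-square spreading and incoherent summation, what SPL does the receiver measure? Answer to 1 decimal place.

At the listener: L_A = 91.0 − 20·log₁₀(2.5) = 83.04 dB; L_B = 103.2 − 20·log₁₀(8.5) = 84.61 dB.
Combined: 10·log₁₀(10^(83.04/10)+10^(84.61/10)) = 86.9 dB SPL.

86.9 dB SPL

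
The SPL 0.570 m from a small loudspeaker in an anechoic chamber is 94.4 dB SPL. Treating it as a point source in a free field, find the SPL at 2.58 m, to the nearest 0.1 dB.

81.3 dB SPL

Free-field point source: level drops by 20·log₁₀ of the distance ratio.
ΔL = −20·log₁₀(2.58/0.570) = -13.11 dB, so L₂ = 94.4 + (-13.11) = 81.3 dB SPL.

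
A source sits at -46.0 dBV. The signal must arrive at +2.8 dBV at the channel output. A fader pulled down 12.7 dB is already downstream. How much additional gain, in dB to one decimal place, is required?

61.5 dB

The required make-up gain is the shortfall in the dB sum.
G = +2.8 − (-46.0) + 12.7 = 61.5 dB.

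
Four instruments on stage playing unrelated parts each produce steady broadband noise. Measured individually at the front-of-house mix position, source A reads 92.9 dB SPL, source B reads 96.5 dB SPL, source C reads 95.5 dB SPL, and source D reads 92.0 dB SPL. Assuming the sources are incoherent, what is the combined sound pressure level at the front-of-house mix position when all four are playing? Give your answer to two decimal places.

100.63 dB SPL

Add the sources as powers (linear), then convert back to dB:
L_total = 10·log₁₀(10^(92.9/10) + 10^(96.5/10) + 10^(95.5/10) + 10^(92.0/10)) = 10·log₁₀(11550000000) = 100.63 dB SPL.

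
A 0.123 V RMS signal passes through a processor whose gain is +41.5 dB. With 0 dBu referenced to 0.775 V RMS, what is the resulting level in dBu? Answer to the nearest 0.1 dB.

+25.5 dBu

Input level: 20·log₁₀(0.123/0.775) = -15.99 dBu.
Output: -15.99 + 41.5 = +25.5 dBu.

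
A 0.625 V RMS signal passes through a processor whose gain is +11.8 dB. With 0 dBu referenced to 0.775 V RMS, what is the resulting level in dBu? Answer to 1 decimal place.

+9.9 dBu

Input level: 20·log₁₀(0.625/0.775) = -1.87 dBu.
Output: -1.87 + 11.8 = +9.9 dBu.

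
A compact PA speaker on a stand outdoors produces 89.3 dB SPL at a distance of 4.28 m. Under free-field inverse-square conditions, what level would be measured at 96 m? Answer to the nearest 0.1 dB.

For a point source in a free field, ΔL = −20·log₁₀(d₂/d₁).
ΔL = −20·log₁₀(96/4.28) = -27.02 dB, so L₂ = 89.3 + (-27.02) = 62.3 dB SPL.

62.3 dB SPL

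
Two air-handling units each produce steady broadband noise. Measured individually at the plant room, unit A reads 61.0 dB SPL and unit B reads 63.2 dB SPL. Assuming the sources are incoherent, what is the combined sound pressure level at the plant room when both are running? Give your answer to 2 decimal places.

65.25 dB SPL

Incoherent sources sum as intensities:
L_total = 10·log₁₀(10^(61.0/10) + 10^(63.2/10)) = 10·log₁₀(3348000) = 65.25 dB SPL.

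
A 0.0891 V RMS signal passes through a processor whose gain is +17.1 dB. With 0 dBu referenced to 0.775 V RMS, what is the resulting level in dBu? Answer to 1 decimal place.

Input level: 20·log₁₀(0.0891/0.775) = -18.79 dBu.
Output: -18.79 + 17.1 = -1.7 dBu.

-1.7 dBu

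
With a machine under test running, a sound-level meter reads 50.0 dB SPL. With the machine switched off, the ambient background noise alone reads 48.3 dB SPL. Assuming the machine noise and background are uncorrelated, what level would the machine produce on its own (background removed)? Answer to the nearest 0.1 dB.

Subtract intensities: L_src = 10·log₁₀(10^(L_total/10) − 10^(L_bg/10)).
L_src = 10·log₁₀(10^(50.0/10) − 10^(48.3/10)) = 10·log₁₀(32390) = 45.1 dB SPL.

45.1 dB SPL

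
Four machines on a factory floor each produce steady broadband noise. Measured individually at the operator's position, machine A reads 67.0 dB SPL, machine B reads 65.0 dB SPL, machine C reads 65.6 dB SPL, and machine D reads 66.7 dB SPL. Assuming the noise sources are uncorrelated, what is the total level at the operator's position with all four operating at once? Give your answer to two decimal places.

72.17 dB SPL

Uncorrelated sources add in intensity (power), not in dB.
L_total = 10·log₁₀(10^(67.0/10) + 10^(65.0/10) + 10^(65.6/10) + 10^(66.7/10)) = 10·log₁₀(16480000) = 72.17 dB SPL.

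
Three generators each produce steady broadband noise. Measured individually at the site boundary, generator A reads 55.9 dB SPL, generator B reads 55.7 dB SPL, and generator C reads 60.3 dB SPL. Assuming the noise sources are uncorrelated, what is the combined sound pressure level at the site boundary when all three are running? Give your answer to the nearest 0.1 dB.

Incoherent sources sum as intensities:
L_total = 10·log₁₀(10^(55.9/10) + 10^(55.7/10) + 10^(60.3/10)) = 10·log₁₀(1832000) = 62.6 dB SPL.

62.6 dB SPL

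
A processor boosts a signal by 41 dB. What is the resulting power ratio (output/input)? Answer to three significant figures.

12600

Power ratio = 10^(dB/10).
10^(41/10) = 10^(4.100) = 12600.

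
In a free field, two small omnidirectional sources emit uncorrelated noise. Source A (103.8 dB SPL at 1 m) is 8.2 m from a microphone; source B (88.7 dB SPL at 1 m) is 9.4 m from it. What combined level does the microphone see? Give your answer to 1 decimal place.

85.6 dB SPL

At the listener: L_A = 103.8 − 20·log₁₀(8.2) = 85.52 dB; L_B = 88.7 − 20·log₁₀(9.4) = 69.24 dB.
Combined: 10·log₁₀(10^(85.52/10)+10^(69.24/10)) = 85.6 dB SPL.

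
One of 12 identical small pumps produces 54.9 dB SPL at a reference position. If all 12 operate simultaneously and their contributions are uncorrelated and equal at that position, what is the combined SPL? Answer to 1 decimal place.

12 equal incoherent sources raise the level by 10·log₁₀(12) = 10.79 dB.
L_total = 54.9 + 10.79 = 65.7 dB SPL.

65.7 dB SPL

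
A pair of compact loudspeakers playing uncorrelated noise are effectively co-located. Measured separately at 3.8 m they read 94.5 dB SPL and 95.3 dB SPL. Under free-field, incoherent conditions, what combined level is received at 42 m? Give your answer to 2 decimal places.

77.06 dB SPL

Combined at 3.8 m: 10·log₁₀(10^(94.5/10)+10^(95.3/10)) = 97.929 dB SPL.
Then apply −20·log₁₀(42/3.8) = -20.869 dB → 77.06 dB SPL.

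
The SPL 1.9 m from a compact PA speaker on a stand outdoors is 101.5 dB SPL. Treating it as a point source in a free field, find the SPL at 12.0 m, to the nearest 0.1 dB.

85.5 dB SPL

For a point source in a free field, ΔL = −20·log₁₀(d₂/d₁).
ΔL = −20·log₁₀(12.0/1.9) = -16.01 dB, so L₂ = 101.5 + (-16.01) = 85.5 dB SPL.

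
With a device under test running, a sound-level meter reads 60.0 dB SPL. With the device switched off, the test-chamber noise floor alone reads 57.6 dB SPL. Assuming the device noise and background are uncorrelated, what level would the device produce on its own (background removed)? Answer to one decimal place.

56.3 dB SPL

Remove the background by subtracting linear intensities:
L_src = 10·log₁₀(10^(60.0/10) − 10^(57.6/10)) = 10·log₁₀(424600) = 56.3 dB SPL.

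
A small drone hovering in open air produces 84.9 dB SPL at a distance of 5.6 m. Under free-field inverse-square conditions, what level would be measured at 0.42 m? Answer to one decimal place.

107.4 dB SPL

Inverse-square spreading gives ΔL = −20·log₁₀(d₂/d₁).
ΔL = −20·log₁₀(0.42/5.6) = 22.50 dB, so L₂ = 84.9 + (22.50) = 107.4 dB SPL.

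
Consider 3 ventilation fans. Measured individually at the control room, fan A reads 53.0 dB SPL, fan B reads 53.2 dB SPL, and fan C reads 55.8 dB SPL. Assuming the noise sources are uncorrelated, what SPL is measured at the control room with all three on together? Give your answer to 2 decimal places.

58.97 dB SPL

Uncorrelated sources add in intensity (power), not in dB.
L_total = 10·log₁₀(10^(53.0/10) + 10^(53.2/10) + 10^(55.8/10)) = 10·log₁₀(788600) = 58.97 dB SPL.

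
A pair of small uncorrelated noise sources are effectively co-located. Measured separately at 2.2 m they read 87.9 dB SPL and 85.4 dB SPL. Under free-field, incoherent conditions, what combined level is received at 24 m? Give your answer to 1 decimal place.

69.1 dB SPL

Combined at 2.2 m: 10·log₁₀(10^(87.9/10)+10^(85.4/10)) = 89.84 dB SPL.
Then apply −20·log₁₀(24/2.2) = -20.76 dB → 69.1 dB SPL.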